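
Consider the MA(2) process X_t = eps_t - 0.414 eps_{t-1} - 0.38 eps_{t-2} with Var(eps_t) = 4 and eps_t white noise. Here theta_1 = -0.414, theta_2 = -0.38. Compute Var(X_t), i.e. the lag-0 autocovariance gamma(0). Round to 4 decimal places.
\gamma(0) = 5.2632

For an MA(q) process X_t = eps_t + sum_i theta_i eps_{t-i} with
Var(eps_t) = sigma^2, the variance is
  gamma(0) = sigma^2 * (1 + sum_i theta_i^2).
  sum_i theta_i^2 = (-0.414)^2 + (-0.38)^2 = 0.171396 + 0.1444 = 0.315796.
  gamma(0) = 4 * (1 + 0.315796) = 4 * 1.315796 = 5.263184, which rounds to 5.2632.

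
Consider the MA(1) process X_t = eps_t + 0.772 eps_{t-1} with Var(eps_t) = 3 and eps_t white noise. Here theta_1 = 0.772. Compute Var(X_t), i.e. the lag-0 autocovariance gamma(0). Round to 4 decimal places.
\gamma(0) = 4.7880

For an MA(q) process X_t = eps_t + sum_i theta_i eps_{t-i} with
Var(eps_t) = sigma^2, the variance is
  gamma(0) = sigma^2 * (1 + sum_i theta_i^2).
  sum_i theta_i^2 = (0.772)^2 = 0.595984.
  gamma(0) = 3 * (1 + 0.595984) = 3 * 1.595984 = 4.787952, which rounds to 4.7880.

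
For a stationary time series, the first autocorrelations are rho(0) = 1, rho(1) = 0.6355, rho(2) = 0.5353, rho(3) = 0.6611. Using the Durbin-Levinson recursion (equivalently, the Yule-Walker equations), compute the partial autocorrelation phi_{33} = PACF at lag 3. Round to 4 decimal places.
\phi_{33} = 0.4510

The PACF at lag k is phi_{kk}, the last component of the solution
to the Yule-Walker system G_k phi = r_k where
  (G_k)_{ij} = rho(|i - j|), (r_k)_i = rho(i), i,j = 1..k.
Equivalently, Durbin-Levinson gives phi_{kk} iteratively:
  phi_{11} = rho(1)
  phi_{kk} = [rho(k) - sum_{j=1..k-1} phi_{k-1,j} rho(k-j)]
            / [1 - sum_{j=1..k-1} phi_{k-1,j} rho(j)],
  phi_{k,j} = phi_{k-1,j} - phi_{kk} phi_{k-1,k-j},  j = 1..k-1.
Step k = 1:
  phi_11 = rho(1) = 0.6355.
Step k = 2:
  phi_22 = [rho(2) - phi_11 rho(1)] / [1 - phi_11 rho(1)] = [0.5353 - (0.6355)(0.6355)] / [1 - (0.6355)(0.6355)]
         = 0.13143975 / 0.59613975 = 0.220485.
  Update: phi_21 = phi_11 - phi_22 phi_11 = 0.6355 - (0.220485)(0.6355) = 0.495382.
Step k = 3:
  phi_33 = [rho(3) - phi_21 rho(2) - phi_22 rho(1)] / [1 - phi_21 rho(1) - phi_22 rho(2)]
    numerator   = 0.6611 - (0.495382)(0.5353) - (0.220485)(0.6355) = 0.25580398
    denominator = 1 - (0.495382)(0.6355) - (0.220485)(0.5353) = 0.56715928
  phi_33 = 0.25580398 / 0.56715928 = 0.451.
Therefore phi_{33} = 0.4510.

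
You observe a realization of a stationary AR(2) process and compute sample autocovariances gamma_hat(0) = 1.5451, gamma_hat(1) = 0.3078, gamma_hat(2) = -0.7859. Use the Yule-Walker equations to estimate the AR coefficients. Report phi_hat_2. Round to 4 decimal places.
\hat\phi_{2} = -0.5710

The Yule-Walker equations for an AR(p) process read, in matrix form,
  Gamma_p phi = r_p,   with   (Gamma_p)_{ij} = gamma(|i - j|),
                       (r_p)_i = gamma(i),   i,j = 1..p.
Substitute the sample gammas (Toeplitz matrix and right-hand side of size 2):
  Gamma_p = [[1.5451, 0.3078], [0.3078, 1.5451]]
  r_p     = [0.3078, -0.7859]
Written out:
  1.5451 phi_1 + 0.3078 phi_2 = 0.3078
  0.3078 phi_1 + 1.5451 phi_2 = -0.7859
Solve by Cramer's rule:
  det = gamma(0)^2 - gamma(1)^2 = (1.5451)^2 - (0.3078)^2 = 2.38733401 - 0.09474084 = 2.29259317
  phi_hat_1 = [gamma(1) gamma(0) - gamma(1) gamma(2)] / det = [(0.3078)(1.5451) - (0.3078)(-0.7859)] / 2.29259317 = 0.7174818 / 2.29259317 = 0.313
  phi_hat_2 = [gamma(0) gamma(2) - gamma(1)^2] / det = [(1.5451)(-0.7859) - (0.3078)^2] / 2.29259317 = -1.30903493 / 2.29259317 = -0.571
So phi_hat = [0.3130, -0.5710].
Therefore phi_hat_2 = -0.5710.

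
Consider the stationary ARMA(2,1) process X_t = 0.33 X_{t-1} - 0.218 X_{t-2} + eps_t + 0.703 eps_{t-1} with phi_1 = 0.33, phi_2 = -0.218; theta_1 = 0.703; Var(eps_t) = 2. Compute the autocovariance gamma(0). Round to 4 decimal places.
\gamma(0) = 4.2493

Multiply the model equation by X_{t-k} and take expectations. With theta_0 = psi_0 = 1 and psi_j the MA(infinity) weights, this gives
  gamma(k) - sum_i phi_i gamma(k-i) = c_k,
  c_k = sigma^2 * sum_{j=k..q} theta_j psi_{j-k}   (c_k = 0 for k > q),
using gamma(-m) = gamma(m).
psi-weights needed (psi_j = theta_j + sum_i phi_i psi_{j-i}):
  psi_1 = theta_1 + phi_1 = 0.703 + (0.33) = 1.033
Right-hand sides:
  c_0 = sigma^2 (1 + theta_1 psi_1) = 2 * (1 + (0.703)(1.033)) = 2 * 1.726199 = 3.452398
  c_1 = sigma^2 theta_1 = 2 * (0.703) = 1.406
  c_2 = 0
Equations for k = 0, 1, 2 (AR order 2, c_2 = 0):
  (E0) gamma(0) = phi_1 gamma(1) + phi_2 gamma(2) + c_0
  (E1) gamma(1) = phi_1 gamma(0) + phi_2 gamma(1) + c_1
  (E2) gamma(2) = phi_1 gamma(1) + phi_2 gamma(0)
From (E1): gamma(1) = A gamma(0) + B with
  A = phi_1 / (1 - phi_2) = 0.33 / 1.218 = 0.270936,   B = c_1 / (1 - phi_2) = 1.406 / 1.218 = 1.154351.
Insert (E2) into (E0): gamma(0) (1 - phi_2^2) = phi_1 (1 + phi_2) gamma(1) + c_0.
  phi_1 (1 + phi_2) = (0.33)(0.782) = 0.25806,   1 - phi_2^2 = 0.952476.
Replace gamma(1) by A gamma(0) + B and collect gamma(0):
  gamma(0) [0.952476 - (0.25806)(0.270936)] = (0.25806)(1.154351) + 3.452398
  gamma(0) * 0.882558 = 3.75029
  gamma(0) = 3.75029 / 0.882558 = 4.24934.
Therefore gamma(0) = 4.2493 (to 4 decimal places).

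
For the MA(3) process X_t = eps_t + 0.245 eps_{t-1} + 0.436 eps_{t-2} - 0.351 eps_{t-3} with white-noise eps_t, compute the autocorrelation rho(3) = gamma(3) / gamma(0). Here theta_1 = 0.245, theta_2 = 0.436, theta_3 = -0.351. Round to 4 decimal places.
\rho(3) = -0.2556

For an MA(q) process with theta_0 = 1, the autocovariance is
  gamma(k) = sigma^2 * sum_{i=0..q-k} theta_i * theta_{i+k},
and rho(k) = gamma(k) / gamma(0). Sigma^2 cancels.
  numerator   = (1)*(-0.351) = -0.351.
  denominator = (1)^2 + (0.245)^2 + (0.436)^2 + (-0.351)^2 = 1.373322.
  rho(3) = -0.351 / 1.373322 = -0.2556.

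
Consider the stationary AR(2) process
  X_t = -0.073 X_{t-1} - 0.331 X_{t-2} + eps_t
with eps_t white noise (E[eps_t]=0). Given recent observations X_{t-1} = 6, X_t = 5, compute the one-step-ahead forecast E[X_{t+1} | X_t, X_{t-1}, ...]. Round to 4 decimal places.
E[X_{t+1} \mid \mathcal F_t] = -2.3510

For an AR(p) model X_t = c + sum_i phi_i X_{t-i} + eps_t, the
one-step-ahead conditional mean is
  E[X_{t+1} | X_t, ...] = c + sum_i phi_i X_{t+1-i}.
Substitute known values:
  E[X_{t+1} | ...] = (-0.073) * (5) + (-0.331) * (6)
                   = -2.3510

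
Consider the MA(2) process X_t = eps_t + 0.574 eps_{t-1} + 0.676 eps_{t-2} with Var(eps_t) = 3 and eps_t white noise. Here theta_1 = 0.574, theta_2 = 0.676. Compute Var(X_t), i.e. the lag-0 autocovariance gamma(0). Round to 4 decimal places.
\gamma(0) = 5.3594

For an MA(q) process X_t = eps_t + sum_i theta_i eps_{t-i} with
Var(eps_t) = sigma^2, the variance is
  gamma(0) = sigma^2 * (1 + sum_i theta_i^2).
  sum_i theta_i^2 = (0.574)^2 + (0.676)^2 = 0.329476 + 0.456976 = 0.786452.
  gamma(0) = 3 * (1 + 0.786452) = 3 * 1.786452 = 5.359356, which rounds to 5.3594.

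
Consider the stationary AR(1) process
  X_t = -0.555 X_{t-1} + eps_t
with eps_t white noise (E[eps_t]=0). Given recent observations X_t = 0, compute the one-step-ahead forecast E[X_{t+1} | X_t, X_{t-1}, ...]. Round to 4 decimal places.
E[X_{t+1} \mid \mathcal F_t] = 0.0000

For an AR(p) model X_t = c + sum_i phi_i X_{t-i} + eps_t, the
one-step-ahead conditional mean is
  E[X_{t+1} | X_t, ...] = c + sum_i phi_i X_{t+1-i}.
Substitute known values:
  E[X_{t+1} | ...] = (-0.555) * (0)
                   = 0.0000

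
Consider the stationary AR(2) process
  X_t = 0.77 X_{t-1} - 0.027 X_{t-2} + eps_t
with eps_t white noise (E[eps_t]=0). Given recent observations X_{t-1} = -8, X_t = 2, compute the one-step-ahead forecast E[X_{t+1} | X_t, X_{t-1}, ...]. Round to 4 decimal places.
E[X_{t+1} \mid \mathcal F_t] = 1.7560

For an AR(p) model X_t = c + sum_i phi_i X_{t-i} + eps_t, the
one-step-ahead conditional mean is
  E[X_{t+1} | X_t, ...] = c + sum_i phi_i X_{t+1-i}.
Substitute known values:
  E[X_{t+1} | ...] = (0.77) * (2) + (-0.027) * (-8)
                   = 1.7560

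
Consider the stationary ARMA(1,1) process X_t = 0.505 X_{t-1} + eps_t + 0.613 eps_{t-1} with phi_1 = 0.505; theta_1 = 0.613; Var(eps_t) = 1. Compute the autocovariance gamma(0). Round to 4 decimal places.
\gamma(0) = 2.6778

Multiply the model equation by X_{t-k} and take expectations. With theta_0 = psi_0 = 1 and psi_j the MA(infinity) weights, this gives
  gamma(k) - sum_i phi_i gamma(k-i) = c_k,
  c_k = sigma^2 * sum_{j=k..q} theta_j psi_{j-k}   (c_k = 0 for k > q),
using gamma(-m) = gamma(m).
psi-weights needed (psi_j = theta_j + sum_i phi_i psi_{j-i}):
  psi_1 = theta_1 + phi_1 = 0.613 + (0.505) = 1.118
Right-hand sides:
  c_0 = sigma^2 (1 + theta_1 psi_1) = 1 * (1 + (0.613)(1.118)) = 1 * 1.685334 = 1.685334
  c_1 = sigma^2 theta_1 = 1 * (0.613) = 0.613
  c_2 = 0
Equations for k = 0 and k = 1 (AR order 1):
  gamma(0) = phi_1 gamma(1) + c_0
  gamma(1) = phi_1 gamma(0) + c_1
Substituting the second into the first: gamma(0) (1 - phi_1^2) = c_0 + phi_1 c_1, so
  gamma(0) = (c_0 + phi_1 c_1) / (1 - phi_1^2) = (1.685334 + (0.505)(0.613)) / (1 - (0.505)^2) = 1.994899 / 0.744975 = 2.677807.
Therefore gamma(0) = 2.6778 (to 4 decimal places).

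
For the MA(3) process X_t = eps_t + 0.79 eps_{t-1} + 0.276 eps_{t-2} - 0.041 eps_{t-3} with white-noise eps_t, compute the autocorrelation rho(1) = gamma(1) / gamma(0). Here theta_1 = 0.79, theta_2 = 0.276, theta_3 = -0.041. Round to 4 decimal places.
\rho(1) = 0.5856

For an MA(q) process with theta_0 = 1, the autocovariance is
  gamma(k) = sigma^2 * sum_{i=0..q-k} theta_i * theta_{i+k},
and rho(k) = gamma(k) / gamma(0). Sigma^2 cancels.
  numerator   = (1)*(0.79) + (0.79)*(0.276) + (0.276)*(-0.041) = 0.996724.
  denominator = (1)^2 + (0.79)^2 + (0.276)^2 + (-0.041)^2 = 1.701957.
  rho(1) = 0.996724 / 1.701957 = 0.5856.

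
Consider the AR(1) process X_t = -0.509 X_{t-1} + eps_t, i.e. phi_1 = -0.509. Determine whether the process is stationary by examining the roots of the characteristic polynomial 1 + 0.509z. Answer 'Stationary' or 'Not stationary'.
\text{Stationary}

The AR(p) characteristic polynomial is P(z) = 1 + 0.509z.
Stationarity requires all roots to lie outside the unit circle, i.e. |z| > 1 for every root.
This is linear in z: 1 + (0.509) z = 0  =>  z = -1/(0.509) = -1.964637,  |z| = 1.964637.
Moduli of all roots: 1.9646.
All moduli strictly greater than 1? Yes.
Verdict: Stationary.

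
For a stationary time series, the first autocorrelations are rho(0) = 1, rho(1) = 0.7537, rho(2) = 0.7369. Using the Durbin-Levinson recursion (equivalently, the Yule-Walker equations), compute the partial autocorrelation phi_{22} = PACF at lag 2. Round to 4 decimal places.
\phi_{22} = 0.3909

The PACF at lag k is phi_{kk}, the last component of the solution
to the Yule-Walker system G_k phi = r_k where
  (G_k)_{ij} = rho(|i - j|), (r_k)_i = rho(i), i,j = 1..k.
Equivalently, Durbin-Levinson gives phi_{kk} iteratively:
  phi_{11} = rho(1)
  phi_{kk} = [rho(k) - sum_{j=1..k-1} phi_{k-1,j} rho(k-j)]
            / [1 - sum_{j=1..k-1} phi_{k-1,j} rho(j)],
  phi_{k,j} = phi_{k-1,j} - phi_{kk} phi_{k-1,k-j},  j = 1..k-1.
Step k = 1:
  phi_11 = rho(1) = 0.7537.
Step k = 2:
  phi_22 = [rho(2) - phi_11 rho(1)] / [1 - phi_11 rho(1)] = [0.7369 - (0.7537)(0.7537)] / [1 - (0.7537)(0.7537)]
         = 0.16883631 / 0.43193631 = 0.3909.
Therefore phi_{22} = 0.3909.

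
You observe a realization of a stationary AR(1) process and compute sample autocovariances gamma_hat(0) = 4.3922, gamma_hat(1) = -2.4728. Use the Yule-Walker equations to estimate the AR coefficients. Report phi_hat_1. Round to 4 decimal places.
\hat\phi_{1} = -0.5630

The Yule-Walker equations for an AR(p) process read, in matrix form,
  Gamma_p phi = r_p,   with   (Gamma_p)_{ij} = gamma(|i - j|),
                       (r_p)_i = gamma(i),   i,j = 1..p.
Substitute the sample gammas (Toeplitz matrix and right-hand side of size 1):
  Gamma_p = [[4.3922]]
  r_p     = [-2.4728]
With p = 1 this is the single equation gamma(0) phi_1 = gamma(1):
  phi_hat_1 = gamma(1) / gamma(0) = -2.4728 / 4.3922 = -0.5630.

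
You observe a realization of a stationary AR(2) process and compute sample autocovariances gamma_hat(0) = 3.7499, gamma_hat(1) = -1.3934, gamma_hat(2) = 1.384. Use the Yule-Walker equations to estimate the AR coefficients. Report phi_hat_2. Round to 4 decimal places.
\hat\phi_{2} = 0.2680

The Yule-Walker equations for an AR(p) process read, in matrix form,
  Gamma_p phi = r_p,   with   (Gamma_p)_{ij} = gamma(|i - j|),
                       (r_p)_i = gamma(i),   i,j = 1..p.
Substitute the sample gammas (Toeplitz matrix and right-hand side of size 2):
  Gamma_p = [[3.7499, -1.3934], [-1.3934, 3.7499]]
  r_p     = [-1.3934, 1.384]
Written out:
  3.7499 phi_1 - 1.3934 phi_2 = -1.3934
  -1.3934 phi_1 + 3.7499 phi_2 = 1.384
Solve by Cramer's rule:
  det = gamma(0)^2 - gamma(1)^2 = (3.7499)^2 - (-1.3934)^2 = 14.06175001 - 1.94156356 = 12.12018645
  phi_hat_1 = [gamma(1) gamma(0) - gamma(1) gamma(2)] / det = [(-1.3934)(3.7499) - (-1.3934)(1.384)] / 12.12018645 = -3.29664506 / 12.12018645 = -0.272
  phi_hat_2 = [gamma(0) gamma(2) - gamma(1)^2] / det = [(3.7499)(1.384) - (-1.3934)^2] / 12.12018645 = 3.24829804 / 12.12018645 = 0.268
So phi_hat = [-0.2720, 0.2680].
Therefore phi_hat_2 = 0.2680.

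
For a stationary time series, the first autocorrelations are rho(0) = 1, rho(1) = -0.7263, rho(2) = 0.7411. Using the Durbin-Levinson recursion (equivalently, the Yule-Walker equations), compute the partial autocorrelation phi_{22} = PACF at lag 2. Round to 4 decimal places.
\phi_{22} = 0.4520

The PACF at lag k is phi_{kk}, the last component of the solution
to the Yule-Walker system G_k phi = r_k where
  (G_k)_{ij} = rho(|i - j|), (r_k)_i = rho(i), i,j = 1..k.
Equivalently, Durbin-Levinson gives phi_{kk} iteratively:
  phi_{11} = rho(1)
  phi_{kk} = [rho(k) - sum_{j=1..k-1} phi_{k-1,j} rho(k-j)]
            / [1 - sum_{j=1..k-1} phi_{k-1,j} rho(j)],
  phi_{k,j} = phi_{k-1,j} - phi_{kk} phi_{k-1,k-j},  j = 1..k-1.
Step k = 1:
  phi_11 = rho(1) = -0.7263.
Step k = 2:
  phi_22 = [rho(2) - phi_11 rho(1)] / [1 - phi_11 rho(1)] = [0.7411 - (-0.7263)(-0.7263)] / [1 - (-0.7263)(-0.7263)]
         = 0.21358831 / 0.47248831 = 0.452.
Therefore phi_{22} = 0.4520.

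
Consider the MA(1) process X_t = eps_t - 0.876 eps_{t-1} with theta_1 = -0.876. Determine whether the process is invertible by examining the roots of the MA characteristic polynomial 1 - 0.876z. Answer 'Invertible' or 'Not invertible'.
\text{Invertible}

The MA(q) characteristic polynomial is P(z) = 1 - 0.876z.
Invertibility requires all roots to lie outside the unit circle, i.e. |z| > 1 for every root.
This is linear in z: 1 + (-0.876) z = 0  =>  z = -1/(-0.876) = 1.141553,  |z| = 1.141553.
Moduli of all roots: 1.1416.
All moduli strictly greater than 1? Yes.
Verdict: Invertible.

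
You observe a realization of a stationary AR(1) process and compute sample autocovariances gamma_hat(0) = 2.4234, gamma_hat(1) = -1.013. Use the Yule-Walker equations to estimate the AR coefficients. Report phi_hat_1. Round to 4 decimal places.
\hat\phi_{1} = -0.4180

The Yule-Walker equations for an AR(p) process read, in matrix form,
  Gamma_p phi = r_p,   with   (Gamma_p)_{ij} = gamma(|i - j|),
                       (r_p)_i = gamma(i),   i,j = 1..p.
Substitute the sample gammas (Toeplitz matrix and right-hand side of size 1):
  Gamma_p = [[2.4234]]
  r_p     = [-1.013]
With p = 1 this is the single equation gamma(0) phi_1 = gamma(1):
  phi_hat_1 = gamma(1) / gamma(0) = -1.013 / 2.4234 = -0.4180.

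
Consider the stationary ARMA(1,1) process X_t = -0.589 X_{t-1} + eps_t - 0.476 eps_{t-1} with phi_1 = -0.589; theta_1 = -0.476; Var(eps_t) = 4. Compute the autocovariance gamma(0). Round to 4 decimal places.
\gamma(0) = 10.9469

Multiply the model equation by X_{t-k} and take expectations. With theta_0 = psi_0 = 1 and psi_j the MA(infinity) weights, this gives
  gamma(k) - sum_i phi_i gamma(k-i) = c_k,
  c_k = sigma^2 * sum_{j=k..q} theta_j psi_{j-k}   (c_k = 0 for k > q),
using gamma(-m) = gamma(m).
psi-weights needed (psi_j = theta_j + sum_i phi_i psi_{j-i}):
  psi_1 = theta_1 + phi_1 = -0.476 + (-0.589) = -1.065
Right-hand sides:
  c_0 = sigma^2 (1 + theta_1 psi_1) = 4 * (1 + (-0.476)(-1.065)) = 4 * 1.50694 = 6.02776
  c_1 = sigma^2 theta_1 = 4 * (-0.476) = -1.904
  c_2 = 0
Equations for k = 0 and k = 1 (AR order 1):
  gamma(0) = phi_1 gamma(1) + c_0
  gamma(1) = phi_1 gamma(0) + c_1
Substituting the second into the first: gamma(0) (1 - phi_1^2) = c_0 + phi_1 c_1, so
  gamma(0) = (c_0 + phi_1 c_1) / (1 - phi_1^2) = (6.02776 + (-0.589)(-1.904)) / (1 - (-0.589)^2) = 7.149216 / 0.653079 = 10.946939.
Therefore gamma(0) = 10.9469 (to 4 decimal places).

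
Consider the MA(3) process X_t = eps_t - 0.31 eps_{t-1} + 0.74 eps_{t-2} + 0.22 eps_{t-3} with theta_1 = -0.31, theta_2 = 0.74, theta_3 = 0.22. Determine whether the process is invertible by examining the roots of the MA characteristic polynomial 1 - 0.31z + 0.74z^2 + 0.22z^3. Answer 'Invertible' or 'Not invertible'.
\text{Invertible}

The MA(q) characteristic polynomial is P(z) = 1 - 0.31z + 0.74z^2 + 0.22z^3.
Invertibility requires all roots to lie outside the unit circle, i.e. |z| > 1 for every root.
Degree 3: look for a simple real root z0 first, then factor out (1 - z/z0) and solve the remaining quadratic.
Testing z0 = -4: P(-4) = 1 + (-0.31)(-4) + (0.74)(-4)^2 + (0.22)(-4)^3
  = 1 + (1.24) + (11.84) + (-14.08) = 0.  So z_0 = -4 is a root, |z_0| = 4.
Divide out the factor (1 + 0.25 z) = (1 - z/z0) (since 1/z0 = -0.25):
  P(z) = (1 + 0.25 z)(1 + (-0.56) z + (0.88) z^2)
  [check: z-coef -0.56 - (-0.25) = -0.31; z^2-coef 0.88 - (-0.25)(-0.56) = 0.74; z^3-coef -(-0.25)(0.88) = 0.22.]
Remaining roots from the quadratic factor 1 + (-0.56) z + (0.88) z^2:
  Set 1 + (-0.56) z + (0.88) z^2 = 0, i.e. a z^2 + b z + c = 0 with a = 0.88, b = -0.56, c = 1.
  Discriminant D = b^2 - 4ac = (-0.56)^2 - 4*(0.88)*1 = 0.3136 - (3.52) = -3.2064.
  D < 0, so the roots are the complex-conjugate pair z = (-b +/- i sqrt(-D)) / (2a) = 0.3182 +/- 1.0174i.
  For a conjugate pair |z|^2 = z * conj(z) = (product of roots) = c/a = 1/(0.88) = 1.136364, so |z| = sqrt(1.136364) = 1.066 for both roots.
Moduli of all roots: 4.0000, 1.0660, 1.0660.
All moduli strictly greater than 1? Yes.
Verdict: Invertible.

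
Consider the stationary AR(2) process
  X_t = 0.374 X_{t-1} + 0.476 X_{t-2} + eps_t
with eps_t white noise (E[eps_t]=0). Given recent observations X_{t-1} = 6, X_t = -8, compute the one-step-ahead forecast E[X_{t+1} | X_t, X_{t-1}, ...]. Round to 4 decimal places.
E[X_{t+1} \mid \mathcal F_t] = -0.1360

For an AR(p) model X_t = c + sum_i phi_i X_{t-i} + eps_t, the
one-step-ahead conditional mean is
  E[X_{t+1} | X_t, ...] = c + sum_i phi_i X_{t+1-i}.
Substitute known values:
  E[X_{t+1} | ...] = (0.374) * (-8) + (0.476) * (6)
                   = -0.1360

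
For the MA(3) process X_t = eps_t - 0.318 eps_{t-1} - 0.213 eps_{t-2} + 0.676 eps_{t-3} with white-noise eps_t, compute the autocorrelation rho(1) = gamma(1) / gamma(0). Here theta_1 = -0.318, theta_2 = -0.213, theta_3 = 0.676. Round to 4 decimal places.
\rho(1) = -0.2459

For an MA(q) process with theta_0 = 1, the autocovariance is
  gamma(k) = sigma^2 * sum_{i=0..q-k} theta_i * theta_{i+k},
and rho(k) = gamma(k) / gamma(0). Sigma^2 cancels.
  numerator   = (1)*(-0.318) + (-0.318)*(-0.213) + (-0.213)*(0.676) = -0.394254.
  denominator = (1)^2 + (-0.318)^2 + (-0.213)^2 + (0.676)^2 = 1.603469.
  rho(1) = -0.394254 / 1.603469 = -0.2459.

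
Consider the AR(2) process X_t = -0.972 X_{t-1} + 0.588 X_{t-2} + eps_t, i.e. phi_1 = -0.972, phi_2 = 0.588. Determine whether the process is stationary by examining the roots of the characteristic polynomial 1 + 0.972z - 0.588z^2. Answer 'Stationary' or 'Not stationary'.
\text{Not stationary}

The AR(p) characteristic polynomial is P(z) = 1 + 0.972z - 0.588z^2.
Stationarity requires all roots to lie outside the unit circle, i.e. |z| > 1 for every root.
Set 1 + (0.972) z + (-0.588) z^2 = 0, i.e. a z^2 + b z + c = 0 with a = -0.588, b = 0.972, c = 1.
Discriminant D = b^2 - 4ac = (0.972)^2 - 4*(-0.588)*1 = 0.944784 - (-2.352) = 3.296784.
D >= 0, so the roots are real: z = (-b +/- sqrt(D)) / (2a) = (-0.972 +/- 1.815705) / (-1.176).
  z_1 = (-0.972 + 1.815705) / (-1.176) = -0.7174,   |z_1| = 0.7174.
  z_2 = (-0.972 - 1.815705) / (-1.176) = 2.3705,   |z_2| = 2.3705.
Moduli of all roots: 0.7174, 2.3705.
All moduli strictly greater than 1? No.
Verdict: Not stationary.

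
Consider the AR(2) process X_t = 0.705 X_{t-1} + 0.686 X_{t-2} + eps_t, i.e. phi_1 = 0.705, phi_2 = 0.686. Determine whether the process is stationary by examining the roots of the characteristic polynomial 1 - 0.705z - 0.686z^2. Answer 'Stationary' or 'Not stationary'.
\text{Not stationary}

The AR(p) characteristic polynomial is P(z) = 1 - 0.705z - 0.686z^2.
Stationarity requires all roots to lie outside the unit circle, i.e. |z| > 1 for every root.
Set 1 + (-0.705) z + (-0.686) z^2 = 0, i.e. a z^2 + b z + c = 0 with a = -0.686, b = -0.705, c = 1.
Discriminant D = b^2 - 4ac = (-0.705)^2 - 4*(-0.686)*1 = 0.497025 - (-2.744) = 3.241025.
D >= 0, so the roots are real: z = (-b +/- sqrt(D)) / (2a) = (0.705 +/- 1.800285) / (-1.372).
  z_1 = (0.705 + 1.800285) / (-1.372) = -1.826,   |z_1| = 1.826.
  z_2 = (0.705 - 1.800285) / (-1.372) = 0.7983,   |z_2| = 0.7983.
Moduli of all roots: 1.8260, 0.7983.
All moduli strictly greater than 1? No.
Verdict: Not stationary.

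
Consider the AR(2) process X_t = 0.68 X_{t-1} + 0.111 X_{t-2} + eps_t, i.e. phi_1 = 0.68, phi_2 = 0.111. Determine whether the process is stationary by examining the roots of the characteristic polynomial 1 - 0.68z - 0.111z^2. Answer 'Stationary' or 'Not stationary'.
\text{Stationary}

The AR(p) characteristic polynomial is P(z) = 1 - 0.68z - 0.111z^2.
Stationarity requires all roots to lie outside the unit circle, i.e. |z| > 1 for every root.
Set 1 + (-0.68) z + (-0.111) z^2 = 0, i.e. a z^2 + b z + c = 0 with a = -0.111, b = -0.68, c = 1.
Discriminant D = b^2 - 4ac = (-0.68)^2 - 4*(-0.111)*1 = 0.4624 - (-0.444) = 0.9064.
D >= 0, so the roots are real: z = (-b +/- sqrt(D)) / (2a) = (0.68 +/- 0.95205) / (-0.222).
  z_1 = (0.68 + 0.95205) / (-0.222) = -7.3516,   |z_1| = 7.3516.
  z_2 = (0.68 - 0.95205) / (-0.222) = 1.2255,   |z_2| = 1.2255.
Moduli of all roots: 7.3516, 1.2255.
All moduli strictly greater than 1? Yes.
Verdict: Stationary.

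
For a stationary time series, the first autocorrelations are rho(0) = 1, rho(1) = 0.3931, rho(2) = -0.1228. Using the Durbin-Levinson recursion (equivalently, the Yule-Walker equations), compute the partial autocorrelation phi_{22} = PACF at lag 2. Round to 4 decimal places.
\phi_{22} = -0.3280

The PACF at lag k is phi_{kk}, the last component of the solution
to the Yule-Walker system G_k phi = r_k where
  (G_k)_{ij} = rho(|i - j|), (r_k)_i = rho(i), i,j = 1..k.
Equivalently, Durbin-Levinson gives phi_{kk} iteratively:
  phi_{11} = rho(1)
  phi_{kk} = [rho(k) - sum_{j=1..k-1} phi_{k-1,j} rho(k-j)]
            / [1 - sum_{j=1..k-1} phi_{k-1,j} rho(j)],
  phi_{k,j} = phi_{k-1,j} - phi_{kk} phi_{k-1,k-j},  j = 1..k-1.
Step k = 1:
  phi_11 = rho(1) = 0.3931.
Step k = 2:
  phi_22 = [rho(2) - phi_11 rho(1)] / [1 - phi_11 rho(1)] = [-0.1228 - (0.3931)(0.3931)] / [1 - (0.3931)(0.3931)]
         = -0.27732761 / 0.84547239 = -0.328.
Therefore phi_{22} = -0.3280.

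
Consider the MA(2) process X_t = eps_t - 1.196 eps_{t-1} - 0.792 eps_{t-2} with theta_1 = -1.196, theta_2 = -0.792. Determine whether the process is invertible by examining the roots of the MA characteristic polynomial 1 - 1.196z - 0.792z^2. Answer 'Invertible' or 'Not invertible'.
\text{Not invertible}

The MA(q) characteristic polynomial is P(z) = 1 - 1.196z - 0.792z^2.
Invertibility requires all roots to lie outside the unit circle, i.e. |z| > 1 for every root.
Set 1 + (-1.196) z + (-0.792) z^2 = 0, i.e. a z^2 + b z + c = 0 with a = -0.792, b = -1.196, c = 1.
Discriminant D = b^2 - 4ac = (-1.196)^2 - 4*(-0.792)*1 = 1.430416 - (-3.168) = 4.598416.
D >= 0, so the roots are real: z = (-b +/- sqrt(D)) / (2a) = (1.196 +/- 2.144392) / (-1.584).
  z_1 = (1.196 + 2.144392) / (-1.584) = -2.1088,   |z_1| = 2.1088.
  z_2 = (1.196 - 2.144392) / (-1.584) = 0.5987,   |z_2| = 0.5987.
Moduli of all roots: 2.1088, 0.5987.
All moduli strictly greater than 1? No.
Verdict: Not invertible.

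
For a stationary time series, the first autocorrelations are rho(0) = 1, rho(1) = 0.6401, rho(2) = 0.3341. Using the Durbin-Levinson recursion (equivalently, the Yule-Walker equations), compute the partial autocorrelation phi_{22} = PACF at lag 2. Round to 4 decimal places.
\phi_{22} = -0.1281

The PACF at lag k is phi_{kk}, the last component of the solution
to the Yule-Walker system G_k phi = r_k where
  (G_k)_{ij} = rho(|i - j|), (r_k)_i = rho(i), i,j = 1..k.
Equivalently, Durbin-Levinson gives phi_{kk} iteratively:
  phi_{11} = rho(1)
  phi_{kk} = [rho(k) - sum_{j=1..k-1} phi_{k-1,j} rho(k-j)]
            / [1 - sum_{j=1..k-1} phi_{k-1,j} rho(j)],
  phi_{k,j} = phi_{k-1,j} - phi_{kk} phi_{k-1,k-j},  j = 1..k-1.
Step k = 1:
  phi_11 = rho(1) = 0.6401.
Step k = 2:
  phi_22 = [rho(2) - phi_11 rho(1)] / [1 - phi_11 rho(1)] = [0.3341 - (0.6401)(0.6401)] / [1 - (0.6401)(0.6401)]
         = -0.07562801 / 0.59027199 = -0.1281.
Therefore phi_{22} = -0.1281.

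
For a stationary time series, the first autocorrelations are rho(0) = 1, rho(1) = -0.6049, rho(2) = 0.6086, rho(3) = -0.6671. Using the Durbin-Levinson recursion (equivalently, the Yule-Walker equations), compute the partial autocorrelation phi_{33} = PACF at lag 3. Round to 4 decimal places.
\phi_{33} = -0.3850

The PACF at lag k is phi_{kk}, the last component of the solution
to the Yule-Walker system G_k phi = r_k where
  (G_k)_{ij} = rho(|i - j|), (r_k)_i = rho(i), i,j = 1..k.
Equivalently, Durbin-Levinson gives phi_{kk} iteratively:
  phi_{11} = rho(1)
  phi_{kk} = [rho(k) - sum_{j=1..k-1} phi_{k-1,j} rho(k-j)]
            / [1 - sum_{j=1..k-1} phi_{k-1,j} rho(j)],
  phi_{k,j} = phi_{k-1,j} - phi_{kk} phi_{k-1,k-j},  j = 1..k-1.
Step k = 1:
  phi_11 = rho(1) = -0.6049.
Step k = 2:
  phi_22 = [rho(2) - phi_11 rho(1)] / [1 - phi_11 rho(1)] = [0.6086 - (-0.6049)(-0.6049)] / [1 - (-0.6049)(-0.6049)]
         = 0.24269599 / 0.63409599 = 0.382743.
  Update: phi_21 = phi_11 - phi_22 phi_11 = -0.6049 - (0.382743)(-0.6049) = -0.373379.
Step k = 3:
  phi_33 = [rho(3) - phi_21 rho(2) - phi_22 rho(1)] / [1 - phi_21 rho(1) - phi_22 rho(2)]
    numerator   = -0.6671 - (-0.373379)(0.6086) - (0.382743)(-0.6049) = -0.20834038
    denominator = 1 - (-0.373379)(-0.6049) - (0.382743)(0.6086) = 0.54120573
  phi_33 = -0.20834038 / 0.54120573 = -0.385.
Therefore phi_{33} = -0.3850.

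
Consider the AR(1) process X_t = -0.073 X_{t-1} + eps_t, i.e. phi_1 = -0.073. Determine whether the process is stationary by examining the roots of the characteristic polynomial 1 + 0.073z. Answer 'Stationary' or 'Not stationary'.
\text{Stationary}

The AR(p) characteristic polynomial is P(z) = 1 + 0.073z.
Stationarity requires all roots to lie outside the unit circle, i.e. |z| > 1 for every root.
This is linear in z: 1 + (0.073) z = 0  =>  z = -1/(0.073) = -13.69863,  |z| = 13.69863.
Moduli of all roots: 13.6986.
All moduli strictly greater than 1? Yes.
Verdict: Stationary.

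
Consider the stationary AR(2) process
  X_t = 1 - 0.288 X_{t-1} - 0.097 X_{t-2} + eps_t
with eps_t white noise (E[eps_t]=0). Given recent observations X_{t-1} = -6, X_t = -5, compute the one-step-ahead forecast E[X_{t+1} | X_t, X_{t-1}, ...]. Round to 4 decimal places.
E[X_{t+1} \mid \mathcal F_t] = 3.0220

For an AR(p) model X_t = c + sum_i phi_i X_{t-i} + eps_t, the
one-step-ahead conditional mean is
  E[X_{t+1} | X_t, ...] = c + sum_i phi_i X_{t+1-i}.
Substitute known values:
  E[X_{t+1} | ...] = 1 + (-0.288) * (-5) + (-0.097) * (-6)
                   = 3.0220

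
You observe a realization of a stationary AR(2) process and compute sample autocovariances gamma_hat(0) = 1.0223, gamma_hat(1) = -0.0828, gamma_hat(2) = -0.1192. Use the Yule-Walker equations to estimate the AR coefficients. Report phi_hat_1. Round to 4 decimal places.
\hat\phi_{1} = -0.0910

The Yule-Walker equations for an AR(p) process read, in matrix form,
  Gamma_p phi = r_p,   with   (Gamma_p)_{ij} = gamma(|i - j|),
                       (r_p)_i = gamma(i),   i,j = 1..p.
Substitute the sample gammas (Toeplitz matrix and right-hand side of size 2):
  Gamma_p = [[1.0223, -0.0828], [-0.0828, 1.0223]]
  r_p     = [-0.0828, -0.1192]
Written out:
  1.0223 phi_1 - 0.0828 phi_2 = -0.0828
  -0.0828 phi_1 + 1.0223 phi_2 = -0.1192
Solve by Cramer's rule:
  det = gamma(0)^2 - gamma(1)^2 = (1.0223)^2 - (-0.0828)^2 = 1.04509729 - 0.00685584 = 1.03824145
  phi_hat_1 = [gamma(1) gamma(0) - gamma(1) gamma(2)] / det = [(-0.0828)(1.0223) - (-0.0828)(-0.1192)] / 1.03824145 = -0.0945162 / 1.03824145 = -0.091
  phi_hat_2 = [gamma(0) gamma(2) - gamma(1)^2] / det = [(1.0223)(-0.1192) - (-0.0828)^2] / 1.03824145 = -0.128714 / 1.03824145 = -0.124
So phi_hat = [-0.0910, -0.1240].
Therefore phi_hat_1 = -0.0910.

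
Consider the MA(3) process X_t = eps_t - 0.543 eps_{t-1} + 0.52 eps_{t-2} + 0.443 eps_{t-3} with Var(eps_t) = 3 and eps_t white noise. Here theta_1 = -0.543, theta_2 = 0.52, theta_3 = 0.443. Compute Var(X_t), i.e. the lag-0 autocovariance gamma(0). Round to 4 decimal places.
\gamma(0) = 5.2845

For an MA(q) process X_t = eps_t + sum_i theta_i eps_{t-i} with
Var(eps_t) = sigma^2, the variance is
  gamma(0) = sigma^2 * (1 + sum_i theta_i^2).
  sum_i theta_i^2 = (-0.543)^2 + (0.52)^2 + (0.443)^2 = 0.294849 + 0.2704 + 0.196249 = 0.761498.
  gamma(0) = 3 * (1 + 0.761498) = 3 * 1.761498 = 5.284494, which rounds to 5.2845.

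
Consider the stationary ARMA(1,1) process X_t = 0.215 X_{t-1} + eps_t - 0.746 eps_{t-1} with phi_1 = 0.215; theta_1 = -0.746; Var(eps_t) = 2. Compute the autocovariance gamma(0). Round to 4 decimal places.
\gamma(0) = 2.5913

Multiply the model equation by X_{t-k} and take expectations. With theta_0 = psi_0 = 1 and psi_j the MA(infinity) weights, this gives
  gamma(k) - sum_i phi_i gamma(k-i) = c_k,
  c_k = sigma^2 * sum_{j=k..q} theta_j psi_{j-k}   (c_k = 0 for k > q),
using gamma(-m) = gamma(m).
psi-weights needed (psi_j = theta_j + sum_i phi_i psi_{j-i}):
  psi_1 = theta_1 + phi_1 = -0.746 + (0.215) = -0.531
Right-hand sides:
  c_0 = sigma^2 (1 + theta_1 psi_1) = 2 * (1 + (-0.746)(-0.531)) = 2 * 1.396126 = 2.792252
  c_1 = sigma^2 theta_1 = 2 * (-0.746) = -1.492
  c_2 = 0
Equations for k = 0 and k = 1 (AR order 1):
  gamma(0) = phi_1 gamma(1) + c_0
  gamma(1) = phi_1 gamma(0) + c_1
Substituting the second into the first: gamma(0) (1 - phi_1^2) = c_0 + phi_1 c_1, so
  gamma(0) = (c_0 + phi_1 c_1) / (1 - phi_1^2) = (2.792252 + (0.215)(-1.492)) / (1 - (0.215)^2) = 2.471472 / 0.953775 = 2.591253.
Therefore gamma(0) = 2.5913 (to 4 decimal places).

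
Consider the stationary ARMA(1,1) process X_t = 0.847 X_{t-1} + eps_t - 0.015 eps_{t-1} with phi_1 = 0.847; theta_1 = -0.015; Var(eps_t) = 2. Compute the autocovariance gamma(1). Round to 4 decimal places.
\gamma(1) = 5.8136

Multiply the model equation by X_{t-k} and take expectations. With theta_0 = psi_0 = 1 and psi_j the MA(infinity) weights, this gives
  gamma(k) - sum_i phi_i gamma(k-i) = c_k,
  c_k = sigma^2 * sum_{j=k..q} theta_j psi_{j-k}   (c_k = 0 for k > q),
using gamma(-m) = gamma(m).
psi-weights needed (psi_j = theta_j + sum_i phi_i psi_{j-i}):
  psi_1 = theta_1 + phi_1 = -0.015 + (0.847) = 0.832
Right-hand sides:
  c_0 = sigma^2 (1 + theta_1 psi_1) = 2 * (1 + (-0.015)(0.832)) = 2 * 0.98752 = 1.97504
  c_1 = sigma^2 theta_1 = 2 * (-0.015) = -0.03
  c_2 = 0
Equations for k = 0 and k = 1 (AR order 1):
  gamma(0) = phi_1 gamma(1) + c_0
  gamma(1) = phi_1 gamma(0) + c_1
Substituting the second into the first: gamma(0) (1 - phi_1^2) = c_0 + phi_1 c_1, so
  gamma(0) = (c_0 + phi_1 c_1) / (1 - phi_1^2) = (1.97504 + (0.847)(-0.03)) / (1 - (0.847)^2) = 1.94963 / 0.282591 = 6.899123.
  gamma(1) = phi_1 gamma(0) + c_1 = (0.847)(6.899123) + (-0.03) = 5.813557.
Therefore gamma(1) = 5.8136 (to 4 decimal places).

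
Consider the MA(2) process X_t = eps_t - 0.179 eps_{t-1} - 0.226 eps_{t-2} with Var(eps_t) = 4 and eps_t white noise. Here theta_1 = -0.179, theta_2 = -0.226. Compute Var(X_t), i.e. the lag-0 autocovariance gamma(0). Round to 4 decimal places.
\gamma(0) = 4.3325

For an MA(q) process X_t = eps_t + sum_i theta_i eps_{t-i} with
Var(eps_t) = sigma^2, the variance is
  gamma(0) = sigma^2 * (1 + sum_i theta_i^2).
  sum_i theta_i^2 = (-0.179)^2 + (-0.226)^2 = 0.032041 + 0.051076 = 0.083117.
  gamma(0) = 4 * (1 + 0.083117) = 4 * 1.083117 = 4.332468, which rounds to 4.3325.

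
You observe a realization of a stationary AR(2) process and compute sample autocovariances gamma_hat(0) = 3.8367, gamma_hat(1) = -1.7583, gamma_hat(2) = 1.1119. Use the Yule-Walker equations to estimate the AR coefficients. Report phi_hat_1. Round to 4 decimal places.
\hat\phi_{1} = -0.4120

The Yule-Walker equations for an AR(p) process read, in matrix form,
  Gamma_p phi = r_p,   with   (Gamma_p)_{ij} = gamma(|i - j|),
                       (r_p)_i = gamma(i),   i,j = 1..p.
Substitute the sample gammas (Toeplitz matrix and right-hand side of size 2):
  Gamma_p = [[3.8367, -1.7583], [-1.7583, 3.8367]]
  r_p     = [-1.7583, 1.1119]
Written out:
  3.8367 phi_1 - 1.7583 phi_2 = -1.7583
  -1.7583 phi_1 + 3.8367 phi_2 = 1.1119
Solve by Cramer's rule:
  det = gamma(0)^2 - gamma(1)^2 = (3.8367)^2 - (-1.7583)^2 = 14.72026689 - 3.09161889 = 11.628648
  phi_hat_1 = [gamma(1) gamma(0) - gamma(1) gamma(2)] / det = [(-1.7583)(3.8367) - (-1.7583)(1.1119)] / 11.628648 = -4.79101584 / 11.628648 = -0.412
  phi_hat_2 = [gamma(0) gamma(2) - gamma(1)^2] / det = [(3.8367)(1.1119) - (-1.7583)^2] / 11.628648 = 1.17440784 / 11.628648 = 0.101
So phi_hat = [-0.4120, 0.1010].
Therefore phi_hat_1 = -0.4120.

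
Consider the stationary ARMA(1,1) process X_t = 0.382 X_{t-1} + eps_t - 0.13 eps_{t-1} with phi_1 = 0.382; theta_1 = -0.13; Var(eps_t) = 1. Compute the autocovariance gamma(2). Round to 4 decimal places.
\gamma(2) = 0.1071

Multiply the model equation by X_{t-k} and take expectations. With theta_0 = psi_0 = 1 and psi_j the MA(infinity) weights, this gives
  gamma(k) - sum_i phi_i gamma(k-i) = c_k,
  c_k = sigma^2 * sum_{j=k..q} theta_j psi_{j-k}   (c_k = 0 for k > q),
using gamma(-m) = gamma(m).
psi-weights needed (psi_j = theta_j + sum_i phi_i psi_{j-i}):
  psi_1 = theta_1 + phi_1 = -0.13 + (0.382) = 0.252
Right-hand sides:
  c_0 = sigma^2 (1 + theta_1 psi_1) = 1 * (1 + (-0.13)(0.252)) = 1 * 0.96724 = 0.96724
  c_1 = sigma^2 theta_1 = 1 * (-0.13) = -0.13
  c_2 = 0
Equations for k = 0 and k = 1 (AR order 1):
  gamma(0) = phi_1 gamma(1) + c_0
  gamma(1) = phi_1 gamma(0) + c_1
Substituting the second into the first: gamma(0) (1 - phi_1^2) = c_0 + phi_1 c_1, so
  gamma(0) = (c_0 + phi_1 c_1) / (1 - phi_1^2) = (0.96724 + (0.382)(-0.13)) / (1 - (0.382)^2) = 0.91758 / 0.854076 = 1.074354.
  gamma(1) = phi_1 gamma(0) + c_1 = (0.382)(1.074354) + (-0.13) = 0.280403.
For k = 2 (> q): gamma(2) = phi_1 gamma(1) = (0.382)(0.280403) = 0.107114.
Therefore gamma(2) = 0.1071 (to 4 decimal places).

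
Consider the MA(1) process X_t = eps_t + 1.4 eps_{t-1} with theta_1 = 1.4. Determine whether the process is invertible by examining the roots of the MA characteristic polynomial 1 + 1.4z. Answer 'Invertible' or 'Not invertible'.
\text{Not invertible}

The MA(q) characteristic polynomial is P(z) = 1 + 1.4z.
Invertibility requires all roots to lie outside the unit circle, i.e. |z| > 1 for every root.
This is linear in z: 1 + (1.4) z = 0  =>  z = -1/(1.4) = -0.714286,  |z| = 0.714286.
Moduli of all roots: 0.7143.
All moduli strictly greater than 1? No.
Verdict: Not invertible.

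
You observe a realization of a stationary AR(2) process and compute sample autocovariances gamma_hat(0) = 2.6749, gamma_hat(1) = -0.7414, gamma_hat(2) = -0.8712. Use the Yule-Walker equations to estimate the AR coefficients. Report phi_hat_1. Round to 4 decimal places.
\hat\phi_{1} = -0.3980

The Yule-Walker equations for an AR(p) process read, in matrix form,
  Gamma_p phi = r_p,   with   (Gamma_p)_{ij} = gamma(|i - j|),
                       (r_p)_i = gamma(i),   i,j = 1..p.
Substitute the sample gammas (Toeplitz matrix and right-hand side of size 2):
  Gamma_p = [[2.6749, -0.7414], [-0.7414, 2.6749]]
  r_p     = [-0.7414, -0.8712]
Written out:
  2.6749 phi_1 - 0.7414 phi_2 = -0.7414
  -0.7414 phi_1 + 2.6749 phi_2 = -0.8712
Solve by Cramer's rule:
  det = gamma(0)^2 - gamma(1)^2 = (2.6749)^2 - (-0.7414)^2 = 7.15509001 - 0.54967396 = 6.60541605
  phi_hat_1 = [gamma(1) gamma(0) - gamma(1) gamma(2)] / det = [(-0.7414)(2.6749) - (-0.7414)(-0.8712)] / 6.60541605 = -2.62907854 / 6.60541605 = -0.398
  phi_hat_2 = [gamma(0) gamma(2) - gamma(1)^2] / det = [(2.6749)(-0.8712) - (-0.7414)^2] / 6.60541605 = -2.88004684 / 6.60541605 = -0.436
So phi_hat = [-0.3980, -0.4360].
Therefore phi_hat_1 = -0.3980.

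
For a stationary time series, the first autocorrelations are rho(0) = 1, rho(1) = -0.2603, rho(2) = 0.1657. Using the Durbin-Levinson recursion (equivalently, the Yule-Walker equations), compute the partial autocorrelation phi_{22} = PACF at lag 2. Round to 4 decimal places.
\phi_{22} = 0.1051

The PACF at lag k is phi_{kk}, the last component of the solution
to the Yule-Walker system G_k phi = r_k where
  (G_k)_{ij} = rho(|i - j|), (r_k)_i = rho(i), i,j = 1..k.
Equivalently, Durbin-Levinson gives phi_{kk} iteratively:
  phi_{11} = rho(1)
  phi_{kk} = [rho(k) - sum_{j=1..k-1} phi_{k-1,j} rho(k-j)]
            / [1 - sum_{j=1..k-1} phi_{k-1,j} rho(j)],
  phi_{k,j} = phi_{k-1,j} - phi_{kk} phi_{k-1,k-j},  j = 1..k-1.
Step k = 1:
  phi_11 = rho(1) = -0.2603.
Step k = 2:
  phi_22 = [rho(2) - phi_11 rho(1)] / [1 - phi_11 rho(1)] = [0.1657 - (-0.2603)(-0.2603)] / [1 - (-0.2603)(-0.2603)]
         = 0.09794391 / 0.93224391 = 0.1051.
Therefore phi_{22} = 0.1051.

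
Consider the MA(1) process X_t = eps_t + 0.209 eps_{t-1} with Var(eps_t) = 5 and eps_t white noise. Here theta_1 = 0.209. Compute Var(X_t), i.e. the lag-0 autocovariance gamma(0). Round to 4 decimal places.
\gamma(0) = 5.2184

For an MA(q) process X_t = eps_t + sum_i theta_i eps_{t-i} with
Var(eps_t) = sigma^2, the variance is
  gamma(0) = sigma^2 * (1 + sum_i theta_i^2).
  sum_i theta_i^2 = (0.209)^2 = 0.043681.
  gamma(0) = 5 * (1 + 0.043681) = 5 * 1.043681 = 5.218405, which rounds to 5.2184.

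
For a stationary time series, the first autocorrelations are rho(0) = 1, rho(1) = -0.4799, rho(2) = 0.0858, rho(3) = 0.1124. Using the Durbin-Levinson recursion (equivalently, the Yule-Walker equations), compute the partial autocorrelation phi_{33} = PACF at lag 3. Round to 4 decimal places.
\phi_{33} = 0.0959

The PACF at lag k is phi_{kk}, the last component of the solution
to the Yule-Walker system G_k phi = r_k where
  (G_k)_{ij} = rho(|i - j|), (r_k)_i = rho(i), i,j = 1..k.
Equivalently, Durbin-Levinson gives phi_{kk} iteratively:
  phi_{11} = rho(1)
  phi_{kk} = [rho(k) - sum_{j=1..k-1} phi_{k-1,j} rho(k-j)]
            / [1 - sum_{j=1..k-1} phi_{k-1,j} rho(j)],
  phi_{k,j} = phi_{k-1,j} - phi_{kk} phi_{k-1,k-j},  j = 1..k-1.
Step k = 1:
  phi_11 = rho(1) = -0.4799.
Step k = 2:
  phi_22 = [rho(2) - phi_11 rho(1)] / [1 - phi_11 rho(1)] = [0.0858 - (-0.4799)(-0.4799)] / [1 - (-0.4799)(-0.4799)]
         = -0.14450401 / 0.76969599 = -0.187742.
  Update: phi_21 = phi_11 - phi_22 phi_11 = -0.4799 - (-0.187742)(-0.4799) = -0.569997.
Step k = 3:
  phi_33 = [rho(3) - phi_21 rho(2) - phi_22 rho(1)] / [1 - phi_21 rho(1) - phi_22 rho(2)]
    numerator   = 0.1124 - (-0.569997)(0.0858) - (-0.187742)(-0.4799) = 0.07120853
    denominator = 1 - (-0.569997)(-0.4799) - (-0.187742)(0.0858) = 0.74256657
  phi_33 = 0.07120853 / 0.74256657 = 0.0959.
Therefore phi_{33} = 0.0959.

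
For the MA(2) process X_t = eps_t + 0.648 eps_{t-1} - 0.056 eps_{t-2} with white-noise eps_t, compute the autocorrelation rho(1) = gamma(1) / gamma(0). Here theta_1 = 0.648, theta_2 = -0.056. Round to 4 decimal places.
\rho(1) = 0.4299

For an MA(q) process with theta_0 = 1, the autocovariance is
  gamma(k) = sigma^2 * sum_{i=0..q-k} theta_i * theta_{i+k},
and rho(k) = gamma(k) / gamma(0). Sigma^2 cancels.
  numerator   = (1)*(0.648) + (0.648)*(-0.056) = 0.611712.
  denominator = (1)^2 + (0.648)^2 + (-0.056)^2 = 1.42304.
  rho(1) = 0.611712 / 1.42304 = 0.4299.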